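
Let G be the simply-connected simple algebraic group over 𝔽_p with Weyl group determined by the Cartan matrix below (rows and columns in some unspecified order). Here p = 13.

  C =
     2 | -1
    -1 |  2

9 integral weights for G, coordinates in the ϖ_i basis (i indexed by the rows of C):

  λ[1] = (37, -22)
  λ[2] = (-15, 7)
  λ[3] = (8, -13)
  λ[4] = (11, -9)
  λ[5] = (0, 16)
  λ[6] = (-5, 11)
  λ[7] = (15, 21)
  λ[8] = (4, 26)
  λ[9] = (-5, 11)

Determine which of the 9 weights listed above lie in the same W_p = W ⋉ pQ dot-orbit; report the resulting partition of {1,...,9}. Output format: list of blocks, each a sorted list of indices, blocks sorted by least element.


C ↔ A_2 under row/col permutation; |W(A_2)| = 6.

Ā_13 reps of the 9 weights (A_2, coords as presented):

    1: (4, 8)
    2: (7, 5)
    3: (3, 9)
    4: (4, 8)
    5: (4, 8)
    6: (4, 8)
    7: (3, 9)
    8: (7, 5)
    9: (4, 8)

Grouping the 9 weights by Ā_13-representative: 3 linkage classes.

[[1, 4, 5, 6, 9], [2, 8], [3, 7]]


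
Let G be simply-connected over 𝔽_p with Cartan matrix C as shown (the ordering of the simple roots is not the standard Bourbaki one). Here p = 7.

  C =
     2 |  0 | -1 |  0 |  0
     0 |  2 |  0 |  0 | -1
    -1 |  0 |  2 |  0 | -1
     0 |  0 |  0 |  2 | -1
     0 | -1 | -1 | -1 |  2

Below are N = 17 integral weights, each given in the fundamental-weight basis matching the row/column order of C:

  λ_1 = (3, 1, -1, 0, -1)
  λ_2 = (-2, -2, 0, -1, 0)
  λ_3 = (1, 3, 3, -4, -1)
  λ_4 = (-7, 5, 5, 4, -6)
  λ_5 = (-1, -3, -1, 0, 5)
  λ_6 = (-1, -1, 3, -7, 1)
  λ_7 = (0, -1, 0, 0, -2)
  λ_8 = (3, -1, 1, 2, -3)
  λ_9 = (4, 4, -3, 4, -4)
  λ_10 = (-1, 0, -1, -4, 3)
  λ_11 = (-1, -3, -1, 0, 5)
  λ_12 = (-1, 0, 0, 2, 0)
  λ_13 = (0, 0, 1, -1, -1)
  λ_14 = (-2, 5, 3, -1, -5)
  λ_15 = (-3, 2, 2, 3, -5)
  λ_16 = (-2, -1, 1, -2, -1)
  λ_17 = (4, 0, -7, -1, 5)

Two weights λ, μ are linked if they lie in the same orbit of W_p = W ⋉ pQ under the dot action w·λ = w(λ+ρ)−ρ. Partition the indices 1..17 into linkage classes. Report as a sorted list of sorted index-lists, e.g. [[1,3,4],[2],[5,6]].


Cartan matrix: type D_5 (|W|=1920); un-permuting the 5 rows.

W_7-reps of the 17 weights in Ā_7 (same 5-coord order as C):

  [1] (4, 2, 0, 1, 0) · [2] (1, 1, 0, 0, 0) · [3] (1, 1, 2, 0, 0) · [4] (1, 1, 0, 0, 0) · [5] (4, 2, 0, 1, 0) · [6] (0, 4, 0, 2, 0) · [7] (1, 1, 0, 0, 0) · [8] (4, 2, 0, 1, 0) · [9] (0, 0, 0, 0, 2) · [10] (0, 1, 0, 3, 1) · [11] (4, 2, 0, 1, 0) · [12] (0, 1, 0, 3, 1) · [13] (1, 1, 2, 0, 0) · [14] (0, 1, 0, 3, 1) · [15] (1, 1, 2, 0, 0) · [16] (1, 1, 0, 0, 0) · [17] (1, 1, 0, 0, 0)

These 17 weights hit 6 W_7-dot-orbits; sizes (4, 5, 3, 1, 1, 3):

[[1, 5, 8, 11], [2, 4, 7, 16, 17], [3, 13, 15], [6], [9], [10, 12, 14]]


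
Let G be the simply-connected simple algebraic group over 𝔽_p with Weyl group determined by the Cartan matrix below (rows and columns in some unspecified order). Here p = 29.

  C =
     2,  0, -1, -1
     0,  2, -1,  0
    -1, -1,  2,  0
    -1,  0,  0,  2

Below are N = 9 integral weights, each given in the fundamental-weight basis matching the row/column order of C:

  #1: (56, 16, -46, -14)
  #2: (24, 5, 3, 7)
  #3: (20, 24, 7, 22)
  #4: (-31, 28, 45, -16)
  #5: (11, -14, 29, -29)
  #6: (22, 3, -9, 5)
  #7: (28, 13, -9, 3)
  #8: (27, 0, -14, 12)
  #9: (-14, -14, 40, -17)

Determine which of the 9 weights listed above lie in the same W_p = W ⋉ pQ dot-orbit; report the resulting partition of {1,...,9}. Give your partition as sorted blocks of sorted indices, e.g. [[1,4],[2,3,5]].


A_4 Cartan matrix, 4 simple roots permuted; ρ=(1,1,1,1).

Each λ_j+ρ reduced to Ā_29; 4-tuples below use C's row order:

  λ_1+ρ ↦ (15, 0, 1, 1);  λ_2+ρ ↦ (15, 4, 4, 6);  λ_3+ρ ↦ (15, 4, 4, 6);  λ_4+ρ ↦ (15, 0, 1, 1);  λ_5+ρ ↦ (15, 0, 1, 1);  λ_6+ρ ↦ (15, 4, 4, 6);  λ_7+ρ ↦ (15, 4, 4, 6);  λ_8+ρ ↦ (15, 0, 1, 1);  λ_9+ρ ↦ (15, 0, 1, 1)

The 9 indices split into 2 linkage classes (same alcove rep ⇔ same W_29-dot-orbit):

[[1, 4, 5, 8, 9], [2, 3, 6, 7]]


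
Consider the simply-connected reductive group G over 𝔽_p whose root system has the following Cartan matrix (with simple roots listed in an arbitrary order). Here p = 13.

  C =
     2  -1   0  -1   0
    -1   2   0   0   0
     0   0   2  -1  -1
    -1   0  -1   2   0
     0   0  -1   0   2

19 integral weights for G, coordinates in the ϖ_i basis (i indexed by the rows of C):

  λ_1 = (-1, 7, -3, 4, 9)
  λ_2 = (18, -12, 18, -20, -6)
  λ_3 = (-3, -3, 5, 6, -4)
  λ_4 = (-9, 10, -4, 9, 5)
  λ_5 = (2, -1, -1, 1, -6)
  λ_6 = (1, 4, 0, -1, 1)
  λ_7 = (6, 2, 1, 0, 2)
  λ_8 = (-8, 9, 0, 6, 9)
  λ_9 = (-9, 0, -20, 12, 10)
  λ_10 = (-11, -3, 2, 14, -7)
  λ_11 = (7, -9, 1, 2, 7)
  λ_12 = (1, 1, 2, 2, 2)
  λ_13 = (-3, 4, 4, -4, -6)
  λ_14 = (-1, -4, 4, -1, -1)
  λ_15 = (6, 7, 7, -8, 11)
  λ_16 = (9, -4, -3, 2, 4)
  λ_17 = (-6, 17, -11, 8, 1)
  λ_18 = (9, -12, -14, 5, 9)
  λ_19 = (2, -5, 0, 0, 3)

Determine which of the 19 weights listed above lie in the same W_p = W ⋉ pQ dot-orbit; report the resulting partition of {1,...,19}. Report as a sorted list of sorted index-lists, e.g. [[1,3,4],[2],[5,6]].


C ↔ A_5 under row/col permutation; |W(A_5)| = 720.

Each λ_j+ρ reduced to Ā_13; 5-tuples below use C's row order:

  1: (0, 0, 2, 3, 0);  2: (5, 0, 0, 2, 1);  3: (2, 2, 3, 3, 3);  4: (7, 0, 2, 1, 0);  5: (0, 0, 2, 3, 0);  6: (2, 5, 1, 0, 2);  7: (7, 0, 2, 1, 0);  8: (2, 5, 1, 0, 2);  9: (5, 0, 0, 2, 1);  10: (2, 5, 1, 0, 2);  11: (0, 0, 2, 3, 0);  12: (2, 2, 3, 3, 3);  13: (0, 0, 2, 3, 0);  14: (0, 0, 2, 3, 0);  15: (5, 0, 0, 2, 1);  16: (7, 0, 2, 1, 0);  17: (1, 3, 1, 0, 4);  18: (7, 0, 2, 1, 0);  19: (1, 3, 1, 0, 4)

6 distinct reps among the 19 weights ⇒ 6 W_13-linkage classes:

[[1, 5, 11, 13, 14], [2, 9, 15], [3, 12], [4, 7, 16, 18], [6, 8, 10], [17, 19]]


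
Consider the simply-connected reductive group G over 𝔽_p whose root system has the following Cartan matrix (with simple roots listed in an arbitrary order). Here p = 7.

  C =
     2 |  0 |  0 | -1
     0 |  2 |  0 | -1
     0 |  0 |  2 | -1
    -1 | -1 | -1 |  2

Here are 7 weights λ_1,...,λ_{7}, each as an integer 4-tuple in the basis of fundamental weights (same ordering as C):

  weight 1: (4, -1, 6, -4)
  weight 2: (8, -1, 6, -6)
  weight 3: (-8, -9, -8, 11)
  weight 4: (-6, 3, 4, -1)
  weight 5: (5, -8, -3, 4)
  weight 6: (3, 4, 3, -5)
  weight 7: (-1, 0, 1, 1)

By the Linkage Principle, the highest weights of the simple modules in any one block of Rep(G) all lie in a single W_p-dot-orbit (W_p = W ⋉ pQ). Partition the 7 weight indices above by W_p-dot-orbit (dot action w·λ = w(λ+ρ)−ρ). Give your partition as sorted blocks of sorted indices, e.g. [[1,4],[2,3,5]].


Dynkin diagram of C (from the 6 off-diagonal −1 entries): D_4.

W_7-reps of the 7 weights in Ā_7 (same 4-coord order as C):

  1: (0, 1, 2, 2);  2: (0, 1, 2, 2);  3: (0, 1, 0, 2);  4: (0, 1, 0, 2);  5: (0, 1, 0, 2);  6: (0, 1, 0, 2);  7: (0, 1, 2, 2)

Partition of {1..7} into 2 W_7-dot-orbits:

[[1, 2, 7], [3, 4, 5, 6]]


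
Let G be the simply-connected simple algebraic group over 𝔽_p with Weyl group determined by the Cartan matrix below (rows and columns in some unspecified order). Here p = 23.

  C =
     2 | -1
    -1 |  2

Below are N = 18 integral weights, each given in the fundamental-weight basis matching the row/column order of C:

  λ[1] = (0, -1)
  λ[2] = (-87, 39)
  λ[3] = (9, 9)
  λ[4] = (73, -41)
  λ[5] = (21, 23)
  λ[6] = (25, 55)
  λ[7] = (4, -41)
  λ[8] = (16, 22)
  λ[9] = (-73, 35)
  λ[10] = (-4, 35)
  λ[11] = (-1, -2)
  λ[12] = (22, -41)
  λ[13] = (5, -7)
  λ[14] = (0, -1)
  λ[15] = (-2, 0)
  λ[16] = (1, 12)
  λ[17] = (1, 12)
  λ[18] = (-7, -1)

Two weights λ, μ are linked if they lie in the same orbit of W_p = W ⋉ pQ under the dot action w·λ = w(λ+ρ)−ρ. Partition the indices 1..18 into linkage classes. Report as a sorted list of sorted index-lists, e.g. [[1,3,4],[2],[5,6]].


C ↔ A_2 under row/col permutation; |W(A_2)| = 6.

W_23-reps of the 18 weights in Ā_23 (same 2-coord order as C):

  λ_1 → (1, 0)
  λ_2 → (0, 6)
  λ_3 → (10, 10)
  λ_4 → (6, 12)
  λ_5 → (1, 0)
  λ_6 → (10, 10)
  λ_7 → (6, 12)
  λ_8 → (0, 6)
  λ_9 → (10, 10)
  λ_10 → (10, 10)
  λ_11 → (1, 0)
  λ_12 → (0, 6)
  λ_13 → (0, 6)
  λ_14 → (1, 0)
  λ_15 → (1, 0)
  λ_16 → (2, 13)
  λ_17 → (2, 13)
  λ_18 → (0, 6)

5 distinct reps among the 18 weights ⇒ 5 W_23-linkage classes:

[[1, 5, 11, 14, 15], [2, 8, 12, 13, 18], [3, 6, 9, 10], [4, 7], [16, 17]]


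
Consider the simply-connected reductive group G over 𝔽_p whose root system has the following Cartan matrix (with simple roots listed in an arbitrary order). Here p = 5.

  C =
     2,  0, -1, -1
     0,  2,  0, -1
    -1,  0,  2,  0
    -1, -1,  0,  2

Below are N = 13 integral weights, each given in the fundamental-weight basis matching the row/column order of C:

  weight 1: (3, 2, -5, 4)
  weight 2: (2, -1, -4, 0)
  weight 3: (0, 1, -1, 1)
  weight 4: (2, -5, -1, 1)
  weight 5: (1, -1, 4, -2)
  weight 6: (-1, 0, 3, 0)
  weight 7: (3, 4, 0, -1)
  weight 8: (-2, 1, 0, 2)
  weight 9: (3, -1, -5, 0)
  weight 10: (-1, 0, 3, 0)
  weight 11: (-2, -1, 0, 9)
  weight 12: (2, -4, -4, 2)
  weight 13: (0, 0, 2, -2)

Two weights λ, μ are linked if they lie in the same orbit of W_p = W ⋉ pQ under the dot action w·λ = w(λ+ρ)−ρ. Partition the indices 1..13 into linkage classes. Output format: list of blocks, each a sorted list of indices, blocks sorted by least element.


A_4 Cartan matrix, 4 simple roots permuted; ρ=(1,1,1,1).

Ā_5 reps of the 13 weights (A_4, coords as presented):

  λ_1+ρ ↦ (1, 2, 0, 2) · λ_2+ρ ↦ (0, 0, 3, 1) · λ_3+ρ ↦ (1, 2, 0, 2) · λ_4+ρ ↦ (1, 2, 0, 2) · λ_5+ρ ↦ (0, 0, 3, 1) · λ_6+ρ ↦ (0, 0, 3, 1) · λ_7+ρ ↦ (0, 0, 4, 0) · λ_8+ρ ↦ (1, 2, 0, 2) · λ_9+ρ ↦ (0, 0, 4, 1) · λ_10+ρ ↦ (0, 0, 3, 1) · λ_11+ρ ↦ (0, 0, 4, 0) · λ_12+ρ ↦ (0, 2, 2, 0) · λ_13+ρ ↦ (0, 0, 3, 1)

5 distinct reps among the 13 weights ⇒ 5 W_5-linkage classes:

[[1, 3, 4, 8], [2, 5, 6, 10, 13], [7, 11], [9], [12]]


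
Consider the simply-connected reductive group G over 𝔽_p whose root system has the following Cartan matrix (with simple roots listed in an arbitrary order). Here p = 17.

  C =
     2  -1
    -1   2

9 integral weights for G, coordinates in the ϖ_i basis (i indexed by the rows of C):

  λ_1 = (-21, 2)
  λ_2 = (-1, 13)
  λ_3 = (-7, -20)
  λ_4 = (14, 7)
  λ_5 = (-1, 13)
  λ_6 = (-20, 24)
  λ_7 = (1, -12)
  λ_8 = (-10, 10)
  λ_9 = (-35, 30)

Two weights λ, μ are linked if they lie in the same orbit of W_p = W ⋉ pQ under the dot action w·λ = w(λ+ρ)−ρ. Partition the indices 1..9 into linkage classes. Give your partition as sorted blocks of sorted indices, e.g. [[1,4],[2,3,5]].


A_2 Cartan matrix, 2 simple roots permuted; ρ=(1,1).

λ_j+ρ reflected into Ā_17 (⟨·,θ^∨⟩≤17); 2-tuples as given:

  [1] (0, 14);  [2] (0, 14);  [3] (9, 2);  [4] (9, 2);  [5] (0, 14);  [6] (9, 2);  [7] (9, 2);  [8] (9, 2);  [9] (0, 14)

The 9 indices split into 2 linkage classes (same alcove rep ⇔ same W_17-dot-orbit):

[[1, 2, 5, 9], [3, 4, 6, 7, 8]]


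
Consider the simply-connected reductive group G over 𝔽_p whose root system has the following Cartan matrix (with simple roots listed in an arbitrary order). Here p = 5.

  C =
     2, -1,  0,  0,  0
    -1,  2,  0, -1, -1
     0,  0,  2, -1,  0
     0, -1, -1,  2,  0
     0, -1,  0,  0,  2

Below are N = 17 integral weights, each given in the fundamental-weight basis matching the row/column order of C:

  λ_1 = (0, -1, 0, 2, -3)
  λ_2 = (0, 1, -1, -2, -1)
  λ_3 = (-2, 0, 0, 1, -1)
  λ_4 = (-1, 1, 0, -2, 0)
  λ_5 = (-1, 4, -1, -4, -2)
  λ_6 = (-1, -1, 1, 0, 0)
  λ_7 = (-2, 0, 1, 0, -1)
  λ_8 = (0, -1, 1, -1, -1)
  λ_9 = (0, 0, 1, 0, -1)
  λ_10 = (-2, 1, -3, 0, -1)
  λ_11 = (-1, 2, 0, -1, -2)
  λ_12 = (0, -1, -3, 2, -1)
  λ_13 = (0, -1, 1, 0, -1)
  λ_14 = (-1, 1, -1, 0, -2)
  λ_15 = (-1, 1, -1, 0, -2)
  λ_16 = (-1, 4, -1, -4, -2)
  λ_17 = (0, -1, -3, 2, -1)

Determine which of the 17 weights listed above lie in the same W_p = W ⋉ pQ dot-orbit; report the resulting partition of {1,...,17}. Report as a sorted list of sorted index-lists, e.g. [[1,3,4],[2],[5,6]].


Type D_5, rank 5, |W|=1920; reorder rows/cols to standard.

W_5-reps of the 17 weights in Ā_5 (same 5-coord order as C):

  1: (1, 1, 1, 0, 0);  2: (1, 1, 1, 0, 0);  3: (1, 0, 1, 1, 0);  4: (0, 1, 0, 1, 1);  5: (0, 0, 2, 1, 1);  6: (0, 0, 2, 1, 1);  7: (1, 0, 2, 1, 0);  8: (1, 0, 2, 0, 0);  9: (1, 0, 1, 1, 0);  10: (1, 0, 1, 1, 0);  11: (0, 1, 0, 1, 1);  12: (1, 0, 2, 1, 0);  13: (1, 0, 2, 1, 0);  14: (0, 1, 0, 1, 1);  15: (0, 1, 0, 1, 1);  16: (0, 0, 2, 1, 1);  17: (1, 0, 2, 1, 0)

Grouping the 17 weights by Ā_5-representative: 6 linkage classes.

[[1, 2], [3, 9, 10], [4, 11, 14, 15], [5, 6, 16], [7, 12, 13, 17], [8]]


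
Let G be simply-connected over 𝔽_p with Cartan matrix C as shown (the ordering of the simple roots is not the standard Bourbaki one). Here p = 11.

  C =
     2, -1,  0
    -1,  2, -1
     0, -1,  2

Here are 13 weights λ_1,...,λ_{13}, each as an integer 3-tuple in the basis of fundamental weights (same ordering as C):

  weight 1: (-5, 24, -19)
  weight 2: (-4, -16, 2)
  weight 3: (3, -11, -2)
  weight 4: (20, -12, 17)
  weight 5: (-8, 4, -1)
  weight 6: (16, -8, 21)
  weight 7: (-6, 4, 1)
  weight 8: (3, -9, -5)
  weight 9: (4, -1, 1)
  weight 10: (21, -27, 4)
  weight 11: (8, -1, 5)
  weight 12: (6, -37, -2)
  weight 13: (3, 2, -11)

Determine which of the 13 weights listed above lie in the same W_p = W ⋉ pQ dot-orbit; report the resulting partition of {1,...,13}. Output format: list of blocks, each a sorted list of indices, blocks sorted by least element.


A_3 Cartan matrix, 3 simple roots permuted; ρ=(1,1,1).

Alcove-folded reps (p=11, 13 weights, presented ϖ-order):

  [1] (3, 4, 3);  [2] (3, 4, 3);  [3] (1, 6, 4);  [4] (1, 6, 4);  [5] (5, 0, 2);  [6] (1, 6, 4);  [7] (5, 0, 2);  [8] (3, 4, 3);  [9] (5, 0, 2);  [10] (1, 6, 4);  [11] (5, 0, 2);  [12] (3, 4, 3);  [13] (3, 4, 3)

The 13 indices split into 3 linkage classes (same alcove rep ⇔ same W_11-dot-orbit):

[[1, 2, 8, 12, 13], [3, 4, 6, 10], [5, 7, 9, 11]]


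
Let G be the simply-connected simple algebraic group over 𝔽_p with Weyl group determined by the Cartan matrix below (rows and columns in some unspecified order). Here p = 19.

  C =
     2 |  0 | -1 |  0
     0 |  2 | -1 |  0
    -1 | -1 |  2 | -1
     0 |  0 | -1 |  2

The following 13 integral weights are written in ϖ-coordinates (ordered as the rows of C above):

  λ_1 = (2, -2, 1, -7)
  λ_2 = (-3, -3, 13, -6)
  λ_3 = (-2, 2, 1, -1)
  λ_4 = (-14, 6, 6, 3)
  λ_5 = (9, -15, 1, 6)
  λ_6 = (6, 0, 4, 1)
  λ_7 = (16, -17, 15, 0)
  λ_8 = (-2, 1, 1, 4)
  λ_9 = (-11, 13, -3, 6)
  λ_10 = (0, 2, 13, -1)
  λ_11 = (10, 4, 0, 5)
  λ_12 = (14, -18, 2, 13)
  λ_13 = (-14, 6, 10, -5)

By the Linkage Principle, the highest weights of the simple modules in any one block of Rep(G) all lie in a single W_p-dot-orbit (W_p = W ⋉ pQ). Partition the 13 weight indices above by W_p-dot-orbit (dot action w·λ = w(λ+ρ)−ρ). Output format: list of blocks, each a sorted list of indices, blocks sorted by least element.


Type D_4, rank 4, |W|=192; reorder rows/cols to standard.

W_19-reps of the 13 weights in Ā_19 (same 4-coord order as C):

    1: (1, 3, 1, 0)
    2: (2, 2, 5, 5)
    3: (1, 3, 1, 0)
    4: (7, 1, 4, 2)
    5: (2, 2, 5, 5)
    6: (7, 1, 4, 2)
    7: (2, 1, 1, 14)
    8: (1, 2, 1, 5)
    9: (2, 2, 5, 5)
    10: (1, 3, 1, 0)
    11: (7, 1, 4, 2)
    12: (1, 3, 1, 0)
    13: (7, 1, 4, 2)

5 distinct reps among the 13 weights ⇒ 5 W_19-linkage classes:

[[1, 3, 10, 12], [2, 5, 9], [4, 6, 11, 13], [7], [8]]


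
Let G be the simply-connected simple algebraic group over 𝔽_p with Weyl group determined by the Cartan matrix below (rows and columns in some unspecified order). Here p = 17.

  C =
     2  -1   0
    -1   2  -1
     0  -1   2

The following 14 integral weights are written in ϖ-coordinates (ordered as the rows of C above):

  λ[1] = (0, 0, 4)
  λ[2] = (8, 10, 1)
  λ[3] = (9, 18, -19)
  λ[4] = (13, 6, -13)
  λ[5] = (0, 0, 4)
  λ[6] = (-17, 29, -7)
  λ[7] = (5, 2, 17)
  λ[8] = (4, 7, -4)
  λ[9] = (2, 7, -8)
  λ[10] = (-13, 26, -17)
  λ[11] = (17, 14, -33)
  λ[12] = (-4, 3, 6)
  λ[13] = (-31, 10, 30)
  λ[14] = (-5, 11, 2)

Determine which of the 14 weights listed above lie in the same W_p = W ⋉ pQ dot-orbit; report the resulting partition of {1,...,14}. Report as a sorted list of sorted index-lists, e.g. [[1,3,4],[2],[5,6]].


A_3 Cartan matrix, 3 simple roots permuted; ρ=(1,1,1).

Alcove-folded reps (p=17, 14 weights, presented ϖ-order):

  1: (1, 1, 5) · 2: (4, 8, 3) · 3: (1, 1, 5) · 4: (5, 5, 3) · 5: (1, 1, 5) · 6: (3, 1, 7) · 7: (3, 1, 7) · 8: (5, 5, 3) · 9: (3, 1, 7) · 10: (1, 1, 5) · 11: (15, 1, 1) · 12: (3, 1, 7) · 13: (4, 8, 3) · 14: (4, 8, 3)

5 distinct reps among the 14 weights ⇒ 5 W_17-linkage classes:

[[1, 3, 5, 10], [2, 13, 14], [4, 8], [6, 7, 9, 12], [11]]


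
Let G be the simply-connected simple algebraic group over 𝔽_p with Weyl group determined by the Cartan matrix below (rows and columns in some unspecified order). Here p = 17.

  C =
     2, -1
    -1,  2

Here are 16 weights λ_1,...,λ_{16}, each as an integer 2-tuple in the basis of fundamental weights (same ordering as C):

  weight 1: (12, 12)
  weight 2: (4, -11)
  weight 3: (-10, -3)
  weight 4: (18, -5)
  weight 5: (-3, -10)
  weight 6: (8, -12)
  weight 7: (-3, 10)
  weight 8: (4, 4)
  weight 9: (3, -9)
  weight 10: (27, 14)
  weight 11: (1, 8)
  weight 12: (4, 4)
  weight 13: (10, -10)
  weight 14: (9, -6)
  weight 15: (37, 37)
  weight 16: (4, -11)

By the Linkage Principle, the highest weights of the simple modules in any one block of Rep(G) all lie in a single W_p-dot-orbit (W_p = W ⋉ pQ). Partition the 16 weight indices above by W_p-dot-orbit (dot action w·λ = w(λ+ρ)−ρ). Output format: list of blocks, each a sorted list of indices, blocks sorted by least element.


Root system A_2: the 2×2 matrix C matches after relabeling.

λ_j+ρ reflected into Ā_17 (⟨·,θ^∨⟩≤17); 2-tuples as given:

  [1] (4, 4)
  [2] (5, 5)
  [3] (2, 9)
  [4] (13, 2)
  [5] (9, 2)
  [6] (2, 9)
  [7] (2, 9)
  [8] (5, 5)
  [9] (4, 4)
  [10] (9, 2)
  [11] (2, 9)
  [12] (5, 5)
  [13] (2, 9)
  [14] (5, 5)
  [15] (4, 4)
  [16] (5, 5)

Linkage partition of the 16 weights (5 classes, p=17):

[[1, 9, 15], [2, 8, 12, 14, 16], [3, 6, 7, 11, 13], [4], [5, 10]]


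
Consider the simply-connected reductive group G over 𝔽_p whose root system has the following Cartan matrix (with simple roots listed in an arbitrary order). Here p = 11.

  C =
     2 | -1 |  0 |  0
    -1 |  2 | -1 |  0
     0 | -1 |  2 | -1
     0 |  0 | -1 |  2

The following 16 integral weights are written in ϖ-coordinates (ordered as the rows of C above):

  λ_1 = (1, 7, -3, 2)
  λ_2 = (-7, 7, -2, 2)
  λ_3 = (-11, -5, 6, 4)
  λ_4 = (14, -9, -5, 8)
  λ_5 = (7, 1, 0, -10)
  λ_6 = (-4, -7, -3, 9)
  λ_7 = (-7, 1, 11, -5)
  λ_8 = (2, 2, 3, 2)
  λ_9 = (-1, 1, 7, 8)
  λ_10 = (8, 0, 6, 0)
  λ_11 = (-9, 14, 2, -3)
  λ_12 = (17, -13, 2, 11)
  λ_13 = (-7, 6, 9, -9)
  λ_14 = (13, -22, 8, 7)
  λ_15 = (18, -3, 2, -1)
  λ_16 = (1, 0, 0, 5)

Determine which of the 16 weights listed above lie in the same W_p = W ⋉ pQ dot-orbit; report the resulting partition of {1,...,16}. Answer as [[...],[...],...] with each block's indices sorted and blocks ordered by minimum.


Type A_4, rank 4, |W|=120; reorder rows/cols to standard.

Each λ_j+ρ reduced to Ā_11; 4-tuples below use C's row order:

    λ_1 → (2, 6, 2, 1)
    λ_2 → (6, 1, 1, 2)
    λ_3 → (1, 3, 4, 1)
    λ_4 → (1, 3, 4, 1)
    λ_5 → (2, 6, 2, 1)
    λ_6 → (2, 6, 2, 1)
    λ_7 → (1, 3, 4, 1)
    λ_8 → (1, 3, 4, 1)
    λ_9 → (2, 6, 2, 1)
    λ_10 → (2, 1, 1, 6)
    λ_11 → (1, 3, 4, 1)
    λ_12 → (2, 1, 1, 6)
    λ_13 → (0, 1, 2, 2)
    λ_14 → (2, 1, 1, 6)
    λ_15 → (2, 6, 2, 1)
    λ_16 → (2, 1, 1, 6)

Partition of {1..16} into 5 W_11-dot-orbits:

[[1, 5, 6, 9, 15], [2], [3, 4, 7, 8, 11], [10, 12, 14, 16], [13]]


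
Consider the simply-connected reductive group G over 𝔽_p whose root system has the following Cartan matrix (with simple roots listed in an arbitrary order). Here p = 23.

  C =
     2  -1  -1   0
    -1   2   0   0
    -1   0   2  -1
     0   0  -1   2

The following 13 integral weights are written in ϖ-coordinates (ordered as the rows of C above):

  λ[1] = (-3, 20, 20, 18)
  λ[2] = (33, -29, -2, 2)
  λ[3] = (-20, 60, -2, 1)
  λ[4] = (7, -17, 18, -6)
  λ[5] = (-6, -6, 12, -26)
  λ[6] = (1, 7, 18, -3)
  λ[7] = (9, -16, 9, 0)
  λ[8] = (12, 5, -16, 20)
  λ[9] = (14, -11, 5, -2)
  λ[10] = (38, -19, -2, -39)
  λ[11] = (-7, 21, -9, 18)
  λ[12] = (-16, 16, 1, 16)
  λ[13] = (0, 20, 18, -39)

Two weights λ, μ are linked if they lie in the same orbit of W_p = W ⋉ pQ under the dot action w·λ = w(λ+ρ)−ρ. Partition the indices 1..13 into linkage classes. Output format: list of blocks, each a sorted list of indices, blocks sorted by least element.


C ↔ A_4 under row/col permutation; |W(A_4)| = 120.

W_23-reps of the 13 weights in Ā_23 (same 4-coord order as C):

  [1] (2, 2, 13, 4)
  [2] (5, 10, 5, 1)
  [3] (3, 15, 1, 1)
  [4] (8, 4, 6, 1)
  [5] (5, 10, 5, 1)
  [6] (2, 2, 13, 4)
  [7] (5, 10, 5, 1)
  [8] (2, 2, 13, 4)
  [9] (5, 10, 5, 1)
  [10] (2, 1, 5, 0)
  [11] (8, 4, 6, 1)
  [12] (2, 2, 13, 4)
  [13] (3, 15, 1, 1)

The 13 indices split into 5 linkage classes (same alcove rep ⇔ same W_23-dot-orbit):

[[1, 6, 8, 12], [2, 5, 7, 9], [3, 13], [4, 11], [10]]


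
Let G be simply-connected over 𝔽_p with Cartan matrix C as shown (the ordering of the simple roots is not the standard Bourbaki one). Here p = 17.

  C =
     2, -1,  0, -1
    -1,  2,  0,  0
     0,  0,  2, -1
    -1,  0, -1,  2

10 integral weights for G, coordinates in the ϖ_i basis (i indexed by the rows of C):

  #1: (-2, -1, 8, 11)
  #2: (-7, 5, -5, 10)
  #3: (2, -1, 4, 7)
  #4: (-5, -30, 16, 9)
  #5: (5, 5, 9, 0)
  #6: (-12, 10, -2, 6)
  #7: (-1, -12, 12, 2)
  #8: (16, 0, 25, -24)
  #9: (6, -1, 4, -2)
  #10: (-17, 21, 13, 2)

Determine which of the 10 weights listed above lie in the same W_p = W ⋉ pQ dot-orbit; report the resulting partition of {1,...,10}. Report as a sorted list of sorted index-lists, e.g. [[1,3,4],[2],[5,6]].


Type A_4, rank 4, |W|=120; reorder rows/cols to standard.

Ā_17 reps of the 10 weights (A_4, coords as presented):

  λ_1+ρ ↦ (3, 0, 5, 8);  λ_2+ρ ↦ (6, 0, 4, 1);  λ_3+ρ ↦ (3, 0, 5, 8);  λ_4+ρ ↦ (6, 0, 4, 1);  λ_5+ρ ↦ (6, 0, 4, 1);  λ_6+ρ ↦ (6, 0, 4, 1);  λ_7+ρ ↦ (3, 0, 5, 8);  λ_8+ρ ↦ (3, 0, 5, 8);  λ_9+ρ ↦ (6, 0, 4, 1);  λ_10+ρ ↦ (3, 0, 5, 8)

Partition of {1..10} into 2 W_17-dot-orbits:

[[1, 3, 7, 8, 10], [2, 4, 5, 6, 9]]


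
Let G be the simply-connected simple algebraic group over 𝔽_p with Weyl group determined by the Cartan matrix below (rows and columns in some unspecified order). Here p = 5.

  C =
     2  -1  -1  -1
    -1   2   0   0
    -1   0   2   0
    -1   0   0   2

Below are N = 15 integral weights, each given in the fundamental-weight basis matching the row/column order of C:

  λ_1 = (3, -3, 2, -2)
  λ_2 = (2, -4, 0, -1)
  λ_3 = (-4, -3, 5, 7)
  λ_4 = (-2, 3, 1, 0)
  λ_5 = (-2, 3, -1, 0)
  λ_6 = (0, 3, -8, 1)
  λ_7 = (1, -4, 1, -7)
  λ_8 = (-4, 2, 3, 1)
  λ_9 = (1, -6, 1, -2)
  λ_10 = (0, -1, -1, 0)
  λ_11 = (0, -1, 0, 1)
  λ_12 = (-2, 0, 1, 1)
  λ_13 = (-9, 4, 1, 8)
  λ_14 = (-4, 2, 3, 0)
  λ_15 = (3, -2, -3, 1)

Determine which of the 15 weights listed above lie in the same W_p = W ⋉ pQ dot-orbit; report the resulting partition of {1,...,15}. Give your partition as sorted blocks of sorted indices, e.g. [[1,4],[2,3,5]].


Dynkin diagram of C (from the 6 off-diagonal −1 entries): D_4.

W_5-reps of the 15 weights in Ā_5 (same 4-coord order as C):

  1: (1, 0, 1, 1) · 2: (0, 3, 1, 0) · 3: (1, 0, 2, 0) · 4: (0, 3, 1, 0) · 5: (0, 3, 1, 0) · 6: (1, 0, 1, 2) · 7: (1, 0, 1, 1) · 8: (1, 0, 1, 1) · 9: (1, 0, 1, 2) · 10: (1, 0, 0, 1) · 11: (1, 0, 1, 2) · 12: (1, 0, 1, 1) · 13: (1, 0, 1, 2) · 14: (1, 0, 1, 2) · 15: (1, 0, 1, 1)

Partition of {1..15} into 5 W_5-dot-orbits:

[[1, 7, 8, 12, 15], [2, 4, 5], [3], [6, 9, 11, 13, 14], [10]]


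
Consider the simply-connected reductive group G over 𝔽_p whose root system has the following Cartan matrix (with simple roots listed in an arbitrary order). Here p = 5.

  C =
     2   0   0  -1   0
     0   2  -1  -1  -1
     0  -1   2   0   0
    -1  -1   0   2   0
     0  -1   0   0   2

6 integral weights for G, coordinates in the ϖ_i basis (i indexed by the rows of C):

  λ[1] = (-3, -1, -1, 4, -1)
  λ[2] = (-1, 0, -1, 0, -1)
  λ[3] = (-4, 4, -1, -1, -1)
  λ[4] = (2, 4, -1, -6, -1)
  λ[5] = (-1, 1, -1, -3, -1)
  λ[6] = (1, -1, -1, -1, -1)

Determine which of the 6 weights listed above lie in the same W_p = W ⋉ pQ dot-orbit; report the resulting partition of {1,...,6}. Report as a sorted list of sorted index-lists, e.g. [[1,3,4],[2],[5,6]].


Type D_5, rank 5, |W|=1920; reorder rows/cols to standard.

W_5-reps of the 6 weights in Ā_5 (same 5-coord order as C):

  λ_1 → (2, 0, 0, 0, 0);  λ_2 → (0, 1, 0, 1, 0);  λ_3 → (2, 0, 0, 0, 0);  λ_4 → (2, 0, 0, 0, 0);  λ_5 → (2, 0, 0, 0, 0);  λ_6 → (2, 0, 0, 0, 0)

These 6 weights hit 2 W_5-dot-orbits; sizes (5, 1):

[[1, 3, 4, 5, 6], [2]]


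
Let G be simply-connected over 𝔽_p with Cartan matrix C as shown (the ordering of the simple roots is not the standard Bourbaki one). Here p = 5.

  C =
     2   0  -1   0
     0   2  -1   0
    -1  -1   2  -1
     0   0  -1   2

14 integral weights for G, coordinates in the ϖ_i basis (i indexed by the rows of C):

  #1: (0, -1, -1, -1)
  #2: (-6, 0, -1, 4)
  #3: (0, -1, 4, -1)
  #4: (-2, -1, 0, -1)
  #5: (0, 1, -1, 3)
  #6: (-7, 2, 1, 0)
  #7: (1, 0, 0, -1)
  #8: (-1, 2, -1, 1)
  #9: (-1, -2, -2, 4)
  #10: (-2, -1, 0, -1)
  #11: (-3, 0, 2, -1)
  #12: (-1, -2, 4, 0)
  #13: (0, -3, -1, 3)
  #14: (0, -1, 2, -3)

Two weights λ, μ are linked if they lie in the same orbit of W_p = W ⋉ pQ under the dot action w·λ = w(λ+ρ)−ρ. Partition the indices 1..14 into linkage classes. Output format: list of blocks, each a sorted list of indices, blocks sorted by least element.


C ↔ D_4 under row/col permutation; |W(D_4)| = 192.

Alcove-folded reps (p=5, 14 weights, presented ϖ-order):

  1: (1, 0, 0, 0);  2: (0, 4, 0, 0);  3: (1, 0, 0, 0);  4: (1, 0, 0, 0);  5: (1, 0, 1, 2);  6: (1, 0, 1, 2);  7: (2, 1, 1, 0);  8: (0, 3, 0, 2);  9: (1, 0, 1, 2);  10: (1, 0, 0, 0);  11: (2, 1, 1, 0);  12: (1, 0, 0, 0);  13: (1, 0, 1, 2);  14: (1, 0, 1, 2)

These 14 weights hit 5 W_5-dot-orbits; sizes (5, 1, 5, 2, 1):

[[1, 3, 4, 10, 12], [2], [5, 6, 9, 13, 14], [7, 11], [8]]


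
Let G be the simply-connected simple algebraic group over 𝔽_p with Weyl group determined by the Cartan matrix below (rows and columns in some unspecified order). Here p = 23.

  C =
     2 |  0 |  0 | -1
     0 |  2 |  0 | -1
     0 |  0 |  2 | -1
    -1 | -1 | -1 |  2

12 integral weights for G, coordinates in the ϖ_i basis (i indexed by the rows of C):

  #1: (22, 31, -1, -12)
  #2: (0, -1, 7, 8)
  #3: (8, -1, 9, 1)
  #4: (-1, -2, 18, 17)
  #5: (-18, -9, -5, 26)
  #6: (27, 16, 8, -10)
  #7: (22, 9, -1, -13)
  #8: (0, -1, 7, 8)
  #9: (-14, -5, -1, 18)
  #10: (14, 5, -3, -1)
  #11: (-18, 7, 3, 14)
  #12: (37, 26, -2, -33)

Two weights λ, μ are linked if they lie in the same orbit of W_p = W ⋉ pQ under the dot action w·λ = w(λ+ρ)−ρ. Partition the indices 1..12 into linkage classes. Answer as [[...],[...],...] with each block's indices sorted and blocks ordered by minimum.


Dynkin diagram of C (from the 6 off-diagonal −1 entries): D_4.

Ā_23 reps of the 12 weights (D_4, coords as presented):

  [1] (9, 0, 10, 2) · [2] (1, 0, 8, 5) · [3] (9, 0, 10, 2) · [4] (1, 0, 8, 5) · [5] (13, 4, 0, 2) · [6] (1, 0, 8, 5) · [7] (9, 0, 10, 2) · [8] (1, 0, 8, 5) · [9] (13, 4, 0, 2) · [10] (13, 4, 0, 2) · [11] (13, 4, 0, 2) · [12] (1, 0, 8, 5)

Grouping the 12 weights by Ā_23-representative: 3 linkage classes.

[[1, 3, 7], [2, 4, 6, 8, 12], [5, 9, 10, 11]]


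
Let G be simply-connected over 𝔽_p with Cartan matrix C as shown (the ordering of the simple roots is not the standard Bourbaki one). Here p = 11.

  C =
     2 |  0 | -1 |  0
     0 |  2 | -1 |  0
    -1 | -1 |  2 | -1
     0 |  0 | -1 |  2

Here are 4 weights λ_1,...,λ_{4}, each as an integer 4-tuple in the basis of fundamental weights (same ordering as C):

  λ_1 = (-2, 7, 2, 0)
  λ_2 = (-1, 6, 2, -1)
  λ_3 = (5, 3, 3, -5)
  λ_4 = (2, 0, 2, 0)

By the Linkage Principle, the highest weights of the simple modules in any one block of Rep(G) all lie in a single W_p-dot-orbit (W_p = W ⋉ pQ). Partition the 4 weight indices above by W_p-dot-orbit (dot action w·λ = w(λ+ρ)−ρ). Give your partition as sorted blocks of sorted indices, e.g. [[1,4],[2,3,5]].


C ↔ D_4 under row/col permutation; |W(D_4)| = 192.

Folding the 4 weights λ_j+ρ into Ā_11 (reps in the given 4-coord order):

  [1] (0, 7, 1, 0);  [2] (0, 7, 1, 0);  [3] (3, 1, 3, 1);  [4] (3, 1, 3, 1)

These 4 weights hit 2 W_11-dot-orbits; sizes (2, 2):

[[1, 2], [3, 4]]


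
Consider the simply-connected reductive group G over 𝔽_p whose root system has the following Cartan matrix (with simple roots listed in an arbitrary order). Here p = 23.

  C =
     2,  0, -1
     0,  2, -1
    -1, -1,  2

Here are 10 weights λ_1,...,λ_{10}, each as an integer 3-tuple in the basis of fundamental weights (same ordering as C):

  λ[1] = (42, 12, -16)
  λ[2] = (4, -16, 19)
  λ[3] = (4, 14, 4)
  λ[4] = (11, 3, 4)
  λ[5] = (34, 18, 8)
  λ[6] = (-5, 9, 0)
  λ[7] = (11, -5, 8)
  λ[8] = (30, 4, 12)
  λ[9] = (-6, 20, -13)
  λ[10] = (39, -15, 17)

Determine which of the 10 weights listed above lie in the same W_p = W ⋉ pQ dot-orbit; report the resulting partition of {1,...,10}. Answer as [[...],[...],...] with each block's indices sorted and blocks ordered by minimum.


Dynkin diagram of C (from the 4 off-diagonal −1 entries): A_3.

W_23-reps of the 10 weights in Ā_23 (same 3-coord order as C):

    λ_1+ρ ↦ (3, 13, 5)
    λ_2+ρ ↦ (3, 13, 5)
    λ_3+ρ ↦ (3, 13, 5)
    λ_4+ρ ↦ (12, 4, 5)
    λ_5+ρ ↦ (12, 4, 5)
    λ_6+ρ ↦ (1, 7, 3)
    λ_7+ρ ↦ (12, 4, 5)
    λ_8+ρ ↦ (3, 13, 5)
    λ_9+ρ ↦ (12, 4, 5)
    λ_10+ρ ↦ (12, 4, 5)

Grouping the 10 weights by Ā_23-representative: 3 linkage classes.

[[1, 2, 3, 8], [4, 5, 7, 9, 10], [6]]


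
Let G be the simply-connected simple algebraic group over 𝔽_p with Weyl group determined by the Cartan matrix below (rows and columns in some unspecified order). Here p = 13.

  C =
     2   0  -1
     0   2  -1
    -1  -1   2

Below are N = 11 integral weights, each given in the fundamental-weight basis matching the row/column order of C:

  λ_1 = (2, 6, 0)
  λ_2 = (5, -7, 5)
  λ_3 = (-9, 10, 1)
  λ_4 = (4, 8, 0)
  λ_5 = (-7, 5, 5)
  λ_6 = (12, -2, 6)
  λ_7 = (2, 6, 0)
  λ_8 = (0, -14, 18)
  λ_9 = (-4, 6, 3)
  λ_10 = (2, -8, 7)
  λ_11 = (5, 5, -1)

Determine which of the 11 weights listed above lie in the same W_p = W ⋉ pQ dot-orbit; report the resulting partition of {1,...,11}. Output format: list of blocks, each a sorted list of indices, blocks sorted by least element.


C ↔ A_3 under row/col permutation; |W(A_3)| = 24.

Ā_13 reps of the 11 weights (A_3, coords as presented):

  [1] (3, 7, 1);  [2] (6, 6, 0);  [3] (2, 5, 6);  [4] (3, 7, 1);  [5] (6, 6, 0);  [6] (6, 6, 0);  [7] (3, 7, 1);  [8] (6, 6, 0);  [9] (3, 7, 1);  [10] (3, 7, 1);  [11] (6, 6, 0)

3 distinct reps among the 11 weights ⇒ 3 W_13-linkage classes:

[[1, 4, 7, 9, 10], [2, 5, 6, 8, 11], [3]]


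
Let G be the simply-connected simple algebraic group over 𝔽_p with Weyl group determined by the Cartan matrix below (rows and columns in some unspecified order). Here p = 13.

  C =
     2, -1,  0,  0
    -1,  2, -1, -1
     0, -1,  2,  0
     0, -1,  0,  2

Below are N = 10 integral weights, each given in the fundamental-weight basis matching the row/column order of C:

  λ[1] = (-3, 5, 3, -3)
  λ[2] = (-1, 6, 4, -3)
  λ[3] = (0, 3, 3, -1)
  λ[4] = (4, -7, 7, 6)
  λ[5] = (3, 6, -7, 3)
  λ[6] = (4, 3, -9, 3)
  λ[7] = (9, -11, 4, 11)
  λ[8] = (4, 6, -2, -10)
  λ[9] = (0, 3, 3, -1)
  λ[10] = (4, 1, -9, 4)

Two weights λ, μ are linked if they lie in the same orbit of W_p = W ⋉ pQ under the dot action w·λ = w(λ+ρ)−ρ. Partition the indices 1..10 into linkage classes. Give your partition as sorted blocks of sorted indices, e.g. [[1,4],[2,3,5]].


Dynkin diagram of C (from the 6 off-diagonal −1 entries): D_4.

λ_j+ρ reflected into Ā_13 (⟨·,θ^∨⟩≤13); 4-tuples as given:

  1: (2, 2, 4, 2);  2: (0, 1, 5, 2);  3: (1, 4, 4, 0);  4: (1, 4, 2, 1);  5: (2, 2, 4, 2);  6: (1, 4, 4, 0);  7: (0, 1, 5, 2);  8: (2, 1, 2, 6);  9: (1, 4, 4, 0);  10: (1, 4, 2, 1)

Partition of {1..10} into 5 W_13-dot-orbits:

[[1, 5], [2, 7], [3, 6, 9], [4, 10], [8]]


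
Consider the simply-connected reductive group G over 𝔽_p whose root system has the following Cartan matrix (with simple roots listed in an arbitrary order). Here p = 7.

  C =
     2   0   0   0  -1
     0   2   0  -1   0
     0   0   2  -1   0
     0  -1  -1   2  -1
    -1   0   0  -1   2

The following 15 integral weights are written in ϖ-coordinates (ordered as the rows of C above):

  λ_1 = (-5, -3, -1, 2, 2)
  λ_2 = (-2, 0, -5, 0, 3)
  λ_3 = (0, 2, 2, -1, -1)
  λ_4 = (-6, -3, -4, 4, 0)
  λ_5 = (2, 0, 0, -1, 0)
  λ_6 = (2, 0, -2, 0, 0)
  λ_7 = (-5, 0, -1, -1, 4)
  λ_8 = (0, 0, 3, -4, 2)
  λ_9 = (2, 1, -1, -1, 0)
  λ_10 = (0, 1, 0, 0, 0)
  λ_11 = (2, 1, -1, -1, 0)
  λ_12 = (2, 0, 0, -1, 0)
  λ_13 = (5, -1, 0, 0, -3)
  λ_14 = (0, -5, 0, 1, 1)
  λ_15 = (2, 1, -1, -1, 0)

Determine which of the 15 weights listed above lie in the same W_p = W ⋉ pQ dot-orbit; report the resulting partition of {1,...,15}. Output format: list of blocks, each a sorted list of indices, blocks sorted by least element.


Cartan matrix: type D_5 (|W|=1920); un-permuting the 5 rows.

λ_j+ρ reflected into Ā_7 (⟨·,θ^∨⟩≤7); 5-tuples as given:

  λ_1+ρ ↦ (3, 2, 0, 0, 1)
  λ_2+ρ ↦ (1, 2, 1, 1, 0)
  λ_3+ρ ↦ (1, 3, 3, 0, 0)
  λ_4+ρ ↦ (1, 2, 1, 1, 0)
  λ_5+ρ ↦ (3, 1, 1, 0, 1)
  λ_6+ρ ↦ (3, 1, 1, 0, 1)
  λ_7+ρ ↦ (4, 1, 0, 0, 1)
  λ_8+ρ ↦ (1, 2, 1, 1, 0)
  λ_9+ρ ↦ (3, 2, 0, 0, 1)
  λ_10+ρ ↦ (1, 2, 1, 1, 0)
  λ_11+ρ ↦ (3, 2, 0, 0, 1)
  λ_12+ρ ↦ (3, 1, 1, 0, 1)
  λ_13+ρ ↦ (4, 1, 0, 0, 1)
  λ_14+ρ ↦ (1, 2, 1, 1, 0)
  λ_15+ρ ↦ (3, 2, 0, 0, 1)

5 distinct reps among the 15 weights ⇒ 5 W_7-linkage classes:

[[1, 9, 11, 15], [2, 4, 8, 10, 14], [3], [5, 6, 12], [7, 13]]


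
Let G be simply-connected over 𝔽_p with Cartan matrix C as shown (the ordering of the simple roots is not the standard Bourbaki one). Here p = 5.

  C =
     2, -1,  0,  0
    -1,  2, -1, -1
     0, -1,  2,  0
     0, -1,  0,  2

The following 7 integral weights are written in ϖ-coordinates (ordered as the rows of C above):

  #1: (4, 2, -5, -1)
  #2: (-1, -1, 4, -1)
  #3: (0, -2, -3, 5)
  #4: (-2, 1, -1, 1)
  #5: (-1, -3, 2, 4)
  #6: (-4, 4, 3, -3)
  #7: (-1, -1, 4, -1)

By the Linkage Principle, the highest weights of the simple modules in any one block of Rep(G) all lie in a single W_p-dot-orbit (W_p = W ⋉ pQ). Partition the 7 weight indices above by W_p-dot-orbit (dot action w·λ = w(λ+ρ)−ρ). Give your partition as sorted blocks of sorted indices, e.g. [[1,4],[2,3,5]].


Root system D_4: the 4×4 matrix C matches after relabeling.

Folding the 7 weights λ_j+ρ into Ā_5 (reps in the given 4-coord order):

  1: (1, 1, 0, 2)
  2: (0, 0, 5, 0)
  3: (1, 1, 0, 2)
  4: (1, 1, 0, 2)
  5: (1, 1, 0, 2)
  6: (1, 1, 0, 2)
  7: (0, 0, 5, 0)

Partition of {1..7} into 2 W_5-dot-orbits:

[[1, 3, 4, 5, 6], [2, 7]]


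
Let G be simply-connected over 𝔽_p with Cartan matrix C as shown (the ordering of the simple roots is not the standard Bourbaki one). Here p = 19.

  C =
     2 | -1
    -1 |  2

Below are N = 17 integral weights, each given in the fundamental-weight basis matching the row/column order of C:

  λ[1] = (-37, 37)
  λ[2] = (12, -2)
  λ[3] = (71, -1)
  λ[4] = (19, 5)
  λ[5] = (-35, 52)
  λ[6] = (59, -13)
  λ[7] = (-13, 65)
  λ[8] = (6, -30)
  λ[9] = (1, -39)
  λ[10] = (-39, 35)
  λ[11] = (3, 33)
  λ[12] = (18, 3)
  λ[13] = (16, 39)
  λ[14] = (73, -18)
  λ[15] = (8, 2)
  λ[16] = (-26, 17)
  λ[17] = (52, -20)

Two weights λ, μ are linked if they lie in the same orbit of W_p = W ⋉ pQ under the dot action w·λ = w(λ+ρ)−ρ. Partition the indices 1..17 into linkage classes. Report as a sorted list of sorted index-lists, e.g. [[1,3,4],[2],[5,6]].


Root system A_2: the 2×2 matrix C matches after relabeling.

λ_j+ρ reflected into Ā_19 (⟨·,θ^∨⟩≤19); 2-tuples as given:

  [1] (0, 17)
  [2] (12, 1)
  [3] (15, 0)
  [4] (12, 1)
  [5] (15, 0)
  [6] (9, 3)
  [7] (9, 3)
  [8] (9, 3)
  [9] (0, 17)
  [10] (0, 17)
  [11] (15, 0)
  [12] (15, 0)
  [13] (0, 17)
  [14] (0, 17)
  [15] (9, 3)
  [16] (12, 1)
  [17] (15, 0)

Grouping the 17 weights by Ā_19-representative: 4 linkage classes.

[[1, 9, 10, 13, 14], [2, 4, 16], [3, 5, 11, 12, 17], [6, 7, 8, 15]]


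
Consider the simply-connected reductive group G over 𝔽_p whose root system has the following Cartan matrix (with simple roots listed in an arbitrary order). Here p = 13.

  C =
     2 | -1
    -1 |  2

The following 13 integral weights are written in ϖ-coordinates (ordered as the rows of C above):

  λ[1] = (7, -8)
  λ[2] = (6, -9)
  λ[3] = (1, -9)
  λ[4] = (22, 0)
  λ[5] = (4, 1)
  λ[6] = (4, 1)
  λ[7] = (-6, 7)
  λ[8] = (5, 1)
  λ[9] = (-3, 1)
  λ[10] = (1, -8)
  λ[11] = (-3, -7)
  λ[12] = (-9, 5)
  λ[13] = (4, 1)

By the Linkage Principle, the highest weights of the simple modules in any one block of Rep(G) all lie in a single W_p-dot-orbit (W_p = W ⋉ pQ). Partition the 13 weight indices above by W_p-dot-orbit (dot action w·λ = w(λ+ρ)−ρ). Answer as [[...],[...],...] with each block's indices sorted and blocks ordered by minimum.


C ↔ A_2 under row/col permutation; |W(A_2)| = 6.

Ā_13 reps of the 13 weights (A_2, coords as presented):

    1: (1, 7)
    2: (1, 7)
    3: (6, 2)
    4: (2, 10)
    5: (5, 2)
    6: (5, 2)
    7: (5, 3)
    8: (6, 2)
    9: (2, 0)
    10: (5, 2)
    11: (6, 2)
    12: (6, 2)
    13: (5, 2)

Linkage partition of the 13 weights (6 classes, p=13):

[[1, 2], [3, 8, 11, 12], [4], [5, 6, 10, 13], [7], [9]]


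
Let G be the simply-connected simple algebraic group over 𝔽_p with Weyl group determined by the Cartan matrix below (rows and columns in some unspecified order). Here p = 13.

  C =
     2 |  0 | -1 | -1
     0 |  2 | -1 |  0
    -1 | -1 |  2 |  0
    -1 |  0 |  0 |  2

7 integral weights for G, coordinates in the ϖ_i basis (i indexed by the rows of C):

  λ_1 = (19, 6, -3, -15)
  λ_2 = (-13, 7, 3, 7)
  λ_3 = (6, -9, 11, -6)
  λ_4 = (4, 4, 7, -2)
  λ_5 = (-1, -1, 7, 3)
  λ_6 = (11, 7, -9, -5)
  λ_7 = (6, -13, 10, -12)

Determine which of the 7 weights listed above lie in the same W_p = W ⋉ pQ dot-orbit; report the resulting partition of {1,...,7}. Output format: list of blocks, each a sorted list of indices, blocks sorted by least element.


Dynkin diagram of C (from the 6 off-diagonal −1 entries): A_4.

λ_j+ρ reflected into Ā_13 (⟨·,θ^∨⟩≤13); 4-tuples as given:

  1: (1, 2, 4, 1)
  2: (0, 0, 8, 4)
  3: (1, 2, 4, 1)
  4: (0, 0, 8, 4)
  5: (0, 0, 8, 4)
  6: (0, 0, 8, 4)
  7: (1, 2, 4, 1)

Linkage partition of the 7 weights (2 classes, p=13):

[[1, 3, 7], [2, 4, 5, 6]]


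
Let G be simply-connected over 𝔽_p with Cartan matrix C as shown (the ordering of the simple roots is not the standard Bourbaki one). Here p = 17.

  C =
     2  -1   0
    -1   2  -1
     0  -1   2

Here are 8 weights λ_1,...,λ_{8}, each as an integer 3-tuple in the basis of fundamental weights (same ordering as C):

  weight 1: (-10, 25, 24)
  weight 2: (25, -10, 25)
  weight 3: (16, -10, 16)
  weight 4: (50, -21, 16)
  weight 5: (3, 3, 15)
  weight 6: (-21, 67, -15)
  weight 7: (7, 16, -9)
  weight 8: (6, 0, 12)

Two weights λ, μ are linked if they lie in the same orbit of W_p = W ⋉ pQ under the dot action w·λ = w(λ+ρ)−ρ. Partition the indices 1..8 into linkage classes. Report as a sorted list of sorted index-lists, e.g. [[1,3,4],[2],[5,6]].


Dynkin diagram of C (from the 4 off-diagonal −1 entries): A_3.

W_17-reps of the 8 weights in Ā_17 (same 3-coord order as C):

    λ_1 → (0, 9, 0)
    λ_2 → (0, 9, 0)
    λ_3 → (0, 9, 0)
    λ_4 → (0, 3, 0)
    λ_5 → (3, 1, 9)
    λ_6 → (0, 3, 0)
    λ_7 → (0, 9, 0)
    λ_8 → (3, 1, 9)

3 distinct reps among the 8 weights ⇒ 3 W_17-linkage classes:

[[1, 2, 3, 7], [4, 6], [5, 8]]
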